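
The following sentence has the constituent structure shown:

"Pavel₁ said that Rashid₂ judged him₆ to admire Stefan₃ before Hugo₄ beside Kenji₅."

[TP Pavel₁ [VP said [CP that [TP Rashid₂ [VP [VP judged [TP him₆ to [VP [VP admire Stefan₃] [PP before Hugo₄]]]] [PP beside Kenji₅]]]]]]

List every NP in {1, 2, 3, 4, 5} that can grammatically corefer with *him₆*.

{1, 5}

*him* is a pronoun, so Principle B applies: it must be free in its binding domain.
Binding domain of *him₆*: the embedded TP, whose subject is Rashid₂.
*Pavel₁* c-commands the pronoun but from outside its binding domain, and is not c-commanded by it → coindexation permitted.
*Rashid₂* c-commands the pronoun within its binding domain → coindexation would violate Principle B.
*Stefan₃*: the pronoun c-commands this R-expression → coindexation would violate Principle C on *Stefan₃*.
*Hugo₄*: the pronoun c-commands this R-expression → coindexation would violate Principle C on *Hugo₄*.
*Kenji₅* and the pronoun do not c-command one another → neither Principle B nor Principle C is at stake; coindexation permitted.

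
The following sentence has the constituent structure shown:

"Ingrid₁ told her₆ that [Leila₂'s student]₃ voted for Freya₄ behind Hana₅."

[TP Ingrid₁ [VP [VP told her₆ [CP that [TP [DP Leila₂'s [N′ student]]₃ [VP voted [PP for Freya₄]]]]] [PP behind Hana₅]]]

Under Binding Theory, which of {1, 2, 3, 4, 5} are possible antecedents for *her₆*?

{5}

*her* is a pronoun, so Principle B applies: it must be free in its binding domain.
Binding domain of *her₆*: the matrix TP, whose subject is Ingrid₁.
*Ingrid₁* c-commands the pronoun within its binding domain → coindexation would violate Principle B.
*Leila₂*: the pronoun c-commands this R-expression → coindexation would violate Principle C on *Leila₂*.
*[Leila₂'s student]₃*: the pronoun c-commands this R-expression → coindexation would violate Principle C on *[Leila₂'s student]₃*.
*Freya₄*: the pronoun c-commands this R-expression → coindexation would violate Principle C on *Freya₄*.
*Hana₅* and the pronoun do not c-command one another → neither Principle B nor Principle C is at stake; coindexation permitted.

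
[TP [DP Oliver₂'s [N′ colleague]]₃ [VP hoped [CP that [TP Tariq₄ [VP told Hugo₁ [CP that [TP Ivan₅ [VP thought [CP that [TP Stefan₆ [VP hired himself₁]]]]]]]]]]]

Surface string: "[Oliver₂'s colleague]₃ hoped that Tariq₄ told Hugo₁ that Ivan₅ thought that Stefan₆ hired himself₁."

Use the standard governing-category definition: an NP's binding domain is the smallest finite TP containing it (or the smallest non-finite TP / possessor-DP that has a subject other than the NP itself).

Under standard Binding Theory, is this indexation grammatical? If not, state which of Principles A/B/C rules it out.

Principle A

The two coindexed NPs are *Hugo₁* and *himself₁*.
*himself₁* is an anaphor. Principle A requires it to be bound within its binding domain — the embedded TP, whose subject is Stefan₆.
Within that domain it is c-commanded by *Stefan₆*, which does not share its index.
*Hugo₁* does c-command the anaphor, but from outside its binding domain.
The anaphor is unbound in its domain → Principle A violation.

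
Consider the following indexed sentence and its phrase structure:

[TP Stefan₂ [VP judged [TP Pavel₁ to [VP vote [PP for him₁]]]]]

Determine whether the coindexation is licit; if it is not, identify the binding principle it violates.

The two coindexed NPs are *Pavel₁* and *him₁*.
*him₁* is a pronoun. Its binding domain is the embedded TP, whose subject is Pavel₁.
*Pavel₁* c-commands it within that domain and carries the same index.
The pronoun is locally bound → Principle B violation.

Principle B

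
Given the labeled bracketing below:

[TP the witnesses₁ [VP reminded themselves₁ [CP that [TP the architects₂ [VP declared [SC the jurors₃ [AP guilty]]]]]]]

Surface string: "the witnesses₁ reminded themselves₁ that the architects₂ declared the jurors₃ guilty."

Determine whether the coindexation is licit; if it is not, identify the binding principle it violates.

grammatical

The two coindexed NPs are *the witnesses₁* and *themselves₁*.
*themselves₁* is an anaphor; its binding domain is the matrix TP, whose subject is the witnesses₁. *the witnesses₁* c-commands it within that domain and shares its index, so Principle A is satisfied.
*the witnesses₁* is an R-expression; *themselves₁* does not c-command it, and no other NP shares its index, so Principle C is satisfied.
All principles are respected.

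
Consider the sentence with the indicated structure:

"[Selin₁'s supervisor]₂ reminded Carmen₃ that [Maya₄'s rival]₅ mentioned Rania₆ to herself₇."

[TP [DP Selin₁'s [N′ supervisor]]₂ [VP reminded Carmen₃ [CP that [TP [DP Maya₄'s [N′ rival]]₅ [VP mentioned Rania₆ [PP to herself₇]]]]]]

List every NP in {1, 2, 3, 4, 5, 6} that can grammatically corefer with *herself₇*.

*herself* is an anaphor, so Principle A applies: it must be bound in its binding domain.
Binding domain of *herself₇*: the embedded TP, whose subject is [Maya₄'s rival]₅.
*Selin₁* does not c-command the anaphor → cannot bind it.
*[Selin₁'s supervisor]₂* c-commands the anaphor but is outside its binding domain → cannot satisfy Principle A.
*Carmen₃* c-commands the anaphor but is outside its binding domain → cannot satisfy Principle A.
*Maya₄* does not c-command the anaphor → cannot bind it.
*[Maya₄'s rival]₅* c-commands the anaphor within its binding domain → licit binder.
*Rania₆* c-commands the anaphor within its binding domain → licit binder.

{5, 6}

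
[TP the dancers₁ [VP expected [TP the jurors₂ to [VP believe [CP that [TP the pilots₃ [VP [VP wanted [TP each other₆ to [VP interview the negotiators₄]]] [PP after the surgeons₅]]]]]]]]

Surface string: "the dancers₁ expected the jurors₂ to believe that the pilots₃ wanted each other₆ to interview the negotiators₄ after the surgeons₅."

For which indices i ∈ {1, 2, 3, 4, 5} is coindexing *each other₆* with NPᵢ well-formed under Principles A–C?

{3}

*each other* is an anaphor, so Principle A applies: it must be bound in its binding domain.
Binding domain of *each other₆*: the embedded TP, whose subject is the pilots₃.
*the dancers₁* c-commands the anaphor but is outside its binding domain → cannot satisfy Principle A.
*the jurors₂* c-commands the anaphor but is outside its binding domain → cannot satisfy Principle A.
*the pilots₃* c-commands the anaphor within its binding domain → licit binder.
*the negotiators₄* does not c-command the anaphor → cannot bind it.
*the surgeons₅* does not c-command the anaphor → cannot bind it.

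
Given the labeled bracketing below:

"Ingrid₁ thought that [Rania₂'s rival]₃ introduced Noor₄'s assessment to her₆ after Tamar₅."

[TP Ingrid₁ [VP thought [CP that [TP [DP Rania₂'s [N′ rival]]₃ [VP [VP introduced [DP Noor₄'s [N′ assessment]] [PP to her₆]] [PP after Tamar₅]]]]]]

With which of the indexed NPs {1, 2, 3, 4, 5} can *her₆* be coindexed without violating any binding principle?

*her* is a pronoun, so Principle B applies: it must be free in its binding domain.
Binding domain of *her₆*: the embedded TP, whose subject is [Rania₂'s rival]₃.
*Ingrid₁* c-commands the pronoun but from outside its binding domain, and is not c-commanded by it → coindexation permitted.
*Rania₂* and the pronoun do not c-command one another → neither Principle B nor Principle C is at stake; coindexation permitted.
*[Rania₂'s rival]₃* c-commands the pronoun within its binding domain → coindexation would violate Principle B.
*Noor₄* and the pronoun do not c-command one another → neither Principle B nor Principle C is at stake; coindexation permitted.
*Tamar₅* and the pronoun do not c-command one another → neither Principle B nor Principle C is at stake; coindexation permitted.

{1, 2, 4, 5}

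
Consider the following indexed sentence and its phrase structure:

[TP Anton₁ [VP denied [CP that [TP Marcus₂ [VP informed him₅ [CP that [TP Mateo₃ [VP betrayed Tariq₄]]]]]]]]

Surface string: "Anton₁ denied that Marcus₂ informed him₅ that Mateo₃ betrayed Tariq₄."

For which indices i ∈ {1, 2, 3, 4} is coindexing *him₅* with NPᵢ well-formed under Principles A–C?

*him* is a pronoun, so Principle B applies: it must be free in its binding domain.
Binding domain of *him₅*: the embedded TP, whose subject is Marcus₂.
*Anton₁* c-commands the pronoun but from outside its binding domain, and is not c-commanded by it → coindexation permitted.
*Marcus₂* c-commands the pronoun within its binding domain → coindexation would violate Principle B.
*Mateo₃*: the pronoun c-commands this R-expression → coindexation would violate Principle C on *Mateo₃*.
*Tariq₄*: the pronoun c-commands this R-expression → coindexation would violate Principle C on *Tariq₄*.

{1}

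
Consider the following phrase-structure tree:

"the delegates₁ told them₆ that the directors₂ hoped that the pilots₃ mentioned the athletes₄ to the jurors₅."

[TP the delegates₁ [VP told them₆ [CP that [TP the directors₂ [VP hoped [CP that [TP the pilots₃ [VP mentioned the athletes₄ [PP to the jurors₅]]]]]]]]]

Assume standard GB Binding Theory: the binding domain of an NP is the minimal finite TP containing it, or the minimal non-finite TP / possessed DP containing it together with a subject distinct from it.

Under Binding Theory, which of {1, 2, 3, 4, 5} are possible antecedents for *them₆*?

*them* is a pronoun, so Principle B applies: it must be free in its binding domain.
Binding domain of *them₆*: the matrix TP, whose subject is the delegates₁.
*the delegates₁* c-commands the pronoun within its binding domain → coindexation would violate Principle B.
*the directors₂*: the pronoun c-commands this R-expression → coindexation would violate Principle C on *the directors₂*.
*the pilots₃*: the pronoun c-commands this R-expression → coindexation would violate Principle C on *the pilots₃*.
*the athletes₄*: the pronoun c-commands this R-expression → coindexation would violate Principle C on *the athletes₄*.
*the jurors₅*: the pronoun c-commands this R-expression → coindexation would violate Principle C on *the jurors₅*.

none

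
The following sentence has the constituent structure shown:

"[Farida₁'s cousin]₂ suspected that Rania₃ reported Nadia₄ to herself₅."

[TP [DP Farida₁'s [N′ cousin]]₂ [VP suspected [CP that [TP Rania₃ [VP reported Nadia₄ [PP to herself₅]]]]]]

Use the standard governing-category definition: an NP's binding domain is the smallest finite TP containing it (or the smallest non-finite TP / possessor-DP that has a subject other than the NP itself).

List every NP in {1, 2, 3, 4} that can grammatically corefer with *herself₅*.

{3, 4}

*herself* is an anaphor, so Principle A applies: it must be bound in its binding domain.
Binding domain of *herself₅*: the embedded TP, whose subject is Rania₃.
*Farida₁* does not c-command the anaphor → cannot bind it.
*[Farida₁'s cousin]₂* c-commands the anaphor but is outside its binding domain → cannot satisfy Principle A.
*Rania₃* c-commands the anaphor within its binding domain → licit binder.
*Nadia₄* c-commands the anaphor within its binding domain → licit binder.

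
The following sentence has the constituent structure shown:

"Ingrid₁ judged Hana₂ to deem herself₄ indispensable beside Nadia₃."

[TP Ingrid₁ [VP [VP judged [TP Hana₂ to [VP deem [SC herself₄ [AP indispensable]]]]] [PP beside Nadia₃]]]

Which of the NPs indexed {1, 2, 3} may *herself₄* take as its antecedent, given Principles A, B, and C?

*herself* is an anaphor, so Principle A applies: it must be bound in its binding domain.
Binding domain of *herself₄*: the embedded TP, whose subject is Hana₂.
*Ingrid₁* c-commands the anaphor but is outside its binding domain → cannot satisfy Principle A.
*Hana₂* c-commands the anaphor within its binding domain → licit binder.
*Nadia₃* does not c-command the anaphor → cannot bind it.

{2}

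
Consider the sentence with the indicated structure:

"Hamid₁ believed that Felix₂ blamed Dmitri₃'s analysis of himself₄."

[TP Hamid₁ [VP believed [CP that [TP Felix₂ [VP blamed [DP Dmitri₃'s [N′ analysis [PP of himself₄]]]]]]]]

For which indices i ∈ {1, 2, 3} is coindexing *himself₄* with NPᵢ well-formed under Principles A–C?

{3}

*himself* is an anaphor, so Principle A applies: it must be bound in its binding domain.
Binding domain of *himself₄*: the possessed DP, whose subject is Dmitri₃.
*Hamid₁* c-commands the anaphor but is outside its binding domain → cannot satisfy Principle A.
*Felix₂* c-commands the anaphor but is outside its binding domain → cannot satisfy Principle A.
*Dmitri₃* c-commands the anaphor within its binding domain → licit binder.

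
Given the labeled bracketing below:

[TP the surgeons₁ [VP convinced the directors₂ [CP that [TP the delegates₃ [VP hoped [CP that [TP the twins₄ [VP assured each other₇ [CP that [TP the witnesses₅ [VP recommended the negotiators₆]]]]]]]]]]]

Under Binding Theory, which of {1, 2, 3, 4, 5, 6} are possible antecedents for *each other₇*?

{4}

*each other* is an anaphor, so Principle A applies: it must be bound in its binding domain.
Binding domain of *each other₇*: the embedded TP, whose subject is the twins₄.
*the surgeons₁* c-commands the anaphor but is outside its binding domain → cannot satisfy Principle A.
*the directors₂* c-commands the anaphor but is outside its binding domain → cannot satisfy Principle A.
*the delegates₃* c-commands the anaphor but is outside its binding domain → cannot satisfy Principle A.
*the twins₄* c-commands the anaphor within its binding domain → licit binder.
*the witnesses₅* does not c-command the anaphor → cannot bind it.
*the negotiators₆* does not c-command the anaphor → cannot bind it.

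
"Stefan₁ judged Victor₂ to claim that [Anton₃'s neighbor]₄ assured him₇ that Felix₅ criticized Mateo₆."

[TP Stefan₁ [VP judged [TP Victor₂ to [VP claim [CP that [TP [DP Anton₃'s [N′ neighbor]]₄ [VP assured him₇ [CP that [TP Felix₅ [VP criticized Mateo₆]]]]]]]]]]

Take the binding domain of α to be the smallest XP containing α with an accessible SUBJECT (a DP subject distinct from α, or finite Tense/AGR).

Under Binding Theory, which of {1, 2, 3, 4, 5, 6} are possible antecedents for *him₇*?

{1, 2, 3}

*him* is a pronoun, so Principle B applies: it must be free in its binding domain.
Binding domain of *him₇*: the embedded TP, whose subject is [Anton₃'s neighbor]₄.
*Stefan₁* c-commands the pronoun but from outside its binding domain, and is not c-commanded by it → coindexation permitted.
*Victor₂* c-commands the pronoun but from outside its binding domain, and is not c-commanded by it → coindexation permitted.
*Anton₃* and the pronoun do not c-command one another → neither Principle B nor Principle C is at stake; coindexation permitted.
*[Anton₃'s neighbor]₄* c-commands the pronoun within its binding domain → coindexation would violate Principle B.
*Felix₅*: the pronoun c-commands this R-expression → coindexation would violate Principle C on *Felix₅*.
*Mateo₆*: the pronoun c-commands this R-expression → coindexation would violate Principle C on *Mateo₆*.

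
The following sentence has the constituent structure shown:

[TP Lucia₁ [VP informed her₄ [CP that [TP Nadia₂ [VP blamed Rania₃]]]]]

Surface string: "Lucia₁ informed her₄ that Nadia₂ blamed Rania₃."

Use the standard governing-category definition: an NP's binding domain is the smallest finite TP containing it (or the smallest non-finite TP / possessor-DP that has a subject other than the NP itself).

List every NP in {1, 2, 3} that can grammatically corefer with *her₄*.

none

*her* is a pronoun, so Principle B applies: it must be free in its binding domain.
Binding domain of *her₄*: the matrix TP, whose subject is Lucia₁.
*Lucia₁* c-commands the pronoun within its binding domain → coindexation would violate Principle B.
*Nadia₂*: the pronoun c-commands this R-expression → coindexation would violate Principle C on *Nadia₂*.
*Rania₃*: the pronoun c-commands this R-expression → coindexation would violate Principle C on *Rania₃*.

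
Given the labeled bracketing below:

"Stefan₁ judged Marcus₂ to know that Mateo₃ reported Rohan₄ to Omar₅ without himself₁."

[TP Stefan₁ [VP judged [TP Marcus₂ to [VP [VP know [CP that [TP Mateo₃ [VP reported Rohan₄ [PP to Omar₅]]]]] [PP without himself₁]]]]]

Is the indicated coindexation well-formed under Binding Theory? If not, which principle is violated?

The two coindexed NPs are *Stefan₁* and *himself₁*.
*himself₁* is an anaphor. Principle A requires it to be bound within its binding domain — the embedded TP, whose subject is Marcus₂.
Within that domain it is c-commanded by *Marcus₂*, which does not share its index.
*Stefan₁* does c-command the anaphor, but from outside its binding domain.
The anaphor is unbound in its domain → Principle A violation.

Principle A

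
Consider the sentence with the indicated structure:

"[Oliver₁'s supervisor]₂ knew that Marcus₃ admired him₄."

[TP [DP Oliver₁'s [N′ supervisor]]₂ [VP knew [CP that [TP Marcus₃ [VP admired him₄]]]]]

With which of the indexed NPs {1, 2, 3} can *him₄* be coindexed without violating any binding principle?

{1, 2}

*him* is a pronoun, so Principle B applies: it must be free in its binding domain.
Binding domain of *him₄*: the embedded TP, whose subject is Marcus₃.
*Oliver₁* and the pronoun do not c-command one another → neither Principle B nor Principle C is at stake; coindexation permitted.
*[Oliver₁'s supervisor]₂* c-commands the pronoun but from outside its binding domain, and is not c-commanded by it → coindexation permitted.
*Marcus₃* c-commands the pronoun within its binding domain → coindexation would violate Principle B.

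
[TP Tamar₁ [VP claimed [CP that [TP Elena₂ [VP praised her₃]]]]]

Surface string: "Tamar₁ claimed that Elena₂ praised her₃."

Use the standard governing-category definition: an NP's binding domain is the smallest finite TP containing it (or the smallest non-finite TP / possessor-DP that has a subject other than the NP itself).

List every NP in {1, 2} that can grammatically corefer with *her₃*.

{1}

*her* is a pronoun, so Principle B applies: it must be free in its binding domain.
Binding domain of *her₃*: the embedded TP, whose subject is Elena₂.
*Tamar₁* c-commands the pronoun but from outside its binding domain, and is not c-commanded by it → coindexation permitted.
*Elena₂* c-commands the pronoun within its binding domain → coindexation would violate Principle B.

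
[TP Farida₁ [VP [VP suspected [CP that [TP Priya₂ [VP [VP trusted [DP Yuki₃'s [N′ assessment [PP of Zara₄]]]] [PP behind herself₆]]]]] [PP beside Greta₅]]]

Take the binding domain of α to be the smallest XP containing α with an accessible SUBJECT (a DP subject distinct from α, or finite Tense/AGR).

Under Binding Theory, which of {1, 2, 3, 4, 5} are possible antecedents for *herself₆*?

*herself* is an anaphor, so Principle A applies: it must be bound in its binding domain.
Binding domain of *herself₆*: the embedded TP, whose subject is Priya₂.
*Farida₁* c-commands the anaphor but is outside its binding domain → cannot satisfy Principle A.
*Priya₂* c-commands the anaphor within its binding domain → licit binder.
*Yuki₃* does not c-command the anaphor → cannot bind it.
*Zara₄* does not c-command the anaphor → cannot bind it.
*Greta₅* does not c-command the anaphor → cannot bind it.

{2}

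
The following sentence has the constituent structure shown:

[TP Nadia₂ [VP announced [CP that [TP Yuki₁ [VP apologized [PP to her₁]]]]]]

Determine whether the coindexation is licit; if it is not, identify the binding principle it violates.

Principle B

The two coindexed NPs are *Yuki₁* and *her₁*.
*her₁* is a pronoun. Its binding domain is the embedded TP, whose subject is Yuki₁.
*Yuki₁* c-commands it within that domain and carries the same index.
The pronoun is locally bound → Principle B violation.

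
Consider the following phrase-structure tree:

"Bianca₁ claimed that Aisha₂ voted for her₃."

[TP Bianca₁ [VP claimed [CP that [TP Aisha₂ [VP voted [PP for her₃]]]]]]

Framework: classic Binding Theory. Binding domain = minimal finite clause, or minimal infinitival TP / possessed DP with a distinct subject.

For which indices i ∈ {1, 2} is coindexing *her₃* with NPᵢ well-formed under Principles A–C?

*her* is a pronoun, so Principle B applies: it must be free in its binding domain.
Binding domain of *her₃*: the embedded TP, whose subject is Aisha₂.
*Bianca₁* c-commands the pronoun but from outside its binding domain, and is not c-commanded by it → coindexation permitted.
*Aisha₂* c-commands the pronoun within its binding domain → coindexation would violate Principle B.

{1}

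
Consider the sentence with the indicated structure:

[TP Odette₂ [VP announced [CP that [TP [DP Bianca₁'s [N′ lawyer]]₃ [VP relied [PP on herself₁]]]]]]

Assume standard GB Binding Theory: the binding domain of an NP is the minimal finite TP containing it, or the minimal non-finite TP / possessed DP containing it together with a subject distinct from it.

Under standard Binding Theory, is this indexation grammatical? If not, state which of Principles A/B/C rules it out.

Principle A

The two coindexed NPs are *Bianca₁* and *herself₁*.
*herself₁* is an anaphor. Principle A requires it to be bound within its binding domain — the embedded TP, whose subject is [Bianca₁'s lawyer]₃.
Within that domain it is c-commanded by *[Bianca₁'s lawyer]₃*, which does not share its index.
*Bianca₁* does not c-command the anaphor at all.
The anaphor is unbound in its domain → Principle A violation.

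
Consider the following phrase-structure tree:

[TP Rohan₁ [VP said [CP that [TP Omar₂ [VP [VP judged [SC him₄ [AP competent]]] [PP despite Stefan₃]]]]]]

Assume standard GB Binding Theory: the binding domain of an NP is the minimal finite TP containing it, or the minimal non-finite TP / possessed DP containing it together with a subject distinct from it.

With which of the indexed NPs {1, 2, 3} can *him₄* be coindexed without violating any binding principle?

{1, 3}

*him* is a pronoun, so Principle B applies: it must be free in its binding domain.
Binding domain of *him₄*: the embedded TP, whose subject is Omar₂.
*Rohan₁* c-commands the pronoun but from outside its binding domain, and is not c-commanded by it → coindexation permitted.
*Omar₂* c-commands the pronoun within its binding domain → coindexation would violate Principle B.
*Stefan₃* and the pronoun do not c-command one another → neither Principle B nor Principle C is at stake; coindexation permitted.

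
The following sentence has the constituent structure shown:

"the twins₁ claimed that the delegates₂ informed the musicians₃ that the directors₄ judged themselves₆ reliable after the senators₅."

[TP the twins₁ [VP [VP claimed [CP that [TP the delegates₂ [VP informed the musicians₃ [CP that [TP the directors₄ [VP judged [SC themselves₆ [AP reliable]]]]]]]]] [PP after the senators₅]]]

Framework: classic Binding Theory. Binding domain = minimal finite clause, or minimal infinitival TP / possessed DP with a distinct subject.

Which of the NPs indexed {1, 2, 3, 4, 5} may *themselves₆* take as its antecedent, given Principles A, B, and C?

*themselves* is an anaphor, so Principle A applies: it must be bound in its binding domain.
Binding domain of *themselves₆*: the embedded TP, whose subject is the directors₄.
*the twins₁* c-commands the anaphor but is outside its binding domain → cannot satisfy Principle A.
*the delegates₂* c-commands the anaphor but is outside its binding domain → cannot satisfy Principle A.
*the musicians₃* c-commands the anaphor but is outside its binding domain → cannot satisfy Principle A.
*the directors₄* c-commands the anaphor within its binding domain → licit binder.
*the senators₅* does not c-command the anaphor → cannot bind it.

{4}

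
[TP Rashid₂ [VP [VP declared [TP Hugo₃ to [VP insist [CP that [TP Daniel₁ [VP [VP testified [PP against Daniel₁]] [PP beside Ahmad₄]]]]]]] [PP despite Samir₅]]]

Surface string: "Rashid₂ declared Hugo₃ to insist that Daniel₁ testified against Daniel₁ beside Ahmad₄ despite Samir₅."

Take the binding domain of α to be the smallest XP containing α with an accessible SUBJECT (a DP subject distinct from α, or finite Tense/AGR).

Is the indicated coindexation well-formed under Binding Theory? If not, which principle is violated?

Principle C

The two coindexed NPs are *Daniel₁* (the higher occurrence) and *Daniel₁* (the lower occurrence).
*Daniel₁* (the lower occurrence) is an R-expression. Principle C requires it to be free everywhere.
*Daniel₁* (the higher occurrence) c-commands it and carries the same index.
The R-expression is bound → Principle C violation.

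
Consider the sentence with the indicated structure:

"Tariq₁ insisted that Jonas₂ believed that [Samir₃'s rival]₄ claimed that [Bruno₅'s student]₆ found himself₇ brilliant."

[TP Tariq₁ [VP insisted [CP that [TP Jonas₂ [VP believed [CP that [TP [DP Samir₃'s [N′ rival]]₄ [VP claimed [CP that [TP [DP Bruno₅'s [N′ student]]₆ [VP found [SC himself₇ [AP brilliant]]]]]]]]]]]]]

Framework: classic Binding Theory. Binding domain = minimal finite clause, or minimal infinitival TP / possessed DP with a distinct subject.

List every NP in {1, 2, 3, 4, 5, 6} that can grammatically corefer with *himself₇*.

*himself* is an anaphor, so Principle A applies: it must be bound in its binding domain.
Binding domain of *himself₇*: the embedded TP, whose subject is [Bruno₅'s student]₆.
*Tariq₁* c-commands the anaphor but is outside its binding domain → cannot satisfy Principle A.
*Jonas₂* c-commands the anaphor but is outside its binding domain → cannot satisfy Principle A.
*Samir₃* does not c-command the anaphor → cannot bind it.
*[Samir₃'s rival]₄* c-commands the anaphor but is outside its binding domain → cannot satisfy Principle A.
*Bruno₅* does not c-command the anaphor → cannot bind it.
*[Bruno₅'s student]₆* c-commands the anaphor within its binding domain → licit binder.

{6}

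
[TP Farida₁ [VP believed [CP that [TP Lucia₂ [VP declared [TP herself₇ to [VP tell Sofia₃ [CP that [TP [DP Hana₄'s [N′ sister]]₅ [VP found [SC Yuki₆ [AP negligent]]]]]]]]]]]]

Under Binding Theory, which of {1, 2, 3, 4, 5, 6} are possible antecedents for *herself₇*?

*herself* is an anaphor, so Principle A applies: it must be bound in its binding domain.
Binding domain of *herself₇*: the embedded TP, whose subject is Lucia₂.
*Farida₁* c-commands the anaphor but is outside its binding domain → cannot satisfy Principle A.
*Lucia₂* c-commands the anaphor within its binding domain → licit binder.
*Sofia₃* does not c-command the anaphor → cannot bind it.
*Hana₄* does not c-command the anaphor → cannot bind it.
*[Hana₄'s sister]₅* does not c-command the anaphor → cannot bind it.
*Yuki₆* does not c-command the anaphor → cannot bind it.

{2}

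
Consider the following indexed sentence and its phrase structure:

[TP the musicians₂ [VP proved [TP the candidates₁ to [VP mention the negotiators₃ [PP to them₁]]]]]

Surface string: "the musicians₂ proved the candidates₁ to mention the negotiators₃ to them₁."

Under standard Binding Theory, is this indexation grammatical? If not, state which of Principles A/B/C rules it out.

The two coindexed NPs are *the candidates₁* and *them₁*.
*them₁* is a pronoun. Its binding domain is the embedded TP, whose subject is the candidates₁.
*the candidates₁* c-commands it within that domain and carries the same index.
The pronoun is locally bound → Principle B violation.

Principle B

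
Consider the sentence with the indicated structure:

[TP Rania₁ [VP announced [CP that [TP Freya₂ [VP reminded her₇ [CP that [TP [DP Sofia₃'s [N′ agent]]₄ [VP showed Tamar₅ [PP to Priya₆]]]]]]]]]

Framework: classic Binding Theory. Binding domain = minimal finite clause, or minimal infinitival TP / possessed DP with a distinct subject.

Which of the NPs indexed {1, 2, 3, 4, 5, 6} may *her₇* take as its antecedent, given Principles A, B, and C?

{1}

*her* is a pronoun, so Principle B applies: it must be free in its binding domain.
Binding domain of *her₇*: the embedded TP, whose subject is Freya₂.
*Rania₁* c-commands the pronoun but from outside its binding domain, and is not c-commanded by it → coindexation permitted.
*Freya₂* c-commands the pronoun within its binding domain → coindexation would violate Principle B.
*Sofia₃*: the pronoun c-commands this R-expression → coindexation would violate Principle C on *Sofia₃*.
*[Sofia₃'s agent]₄*: the pronoun c-commands this R-expression → coindexation would violate Principle C on *[Sofia₃'s agent]₄*.
*Tamar₅*: the pronoun c-commands this R-expression → coindexation would violate Principle C on *Tamar₅*.
*Priya₆*: the pronoun c-commands this R-expression → coindexation would violate Principle C on *Priya₆*.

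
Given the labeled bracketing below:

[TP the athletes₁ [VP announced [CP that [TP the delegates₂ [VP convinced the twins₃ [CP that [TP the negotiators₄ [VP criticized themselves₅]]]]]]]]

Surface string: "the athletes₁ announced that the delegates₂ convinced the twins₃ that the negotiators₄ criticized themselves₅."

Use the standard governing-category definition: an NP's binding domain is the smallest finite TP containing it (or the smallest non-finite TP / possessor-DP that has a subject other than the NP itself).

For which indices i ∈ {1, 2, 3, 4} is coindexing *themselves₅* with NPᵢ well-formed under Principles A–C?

*themselves* is an anaphor, so Principle A applies: it must be bound in its binding domain.
Binding domain of *themselves₅*: the embedded TP, whose subject is the negotiators₄.
*the athletes₁* c-commands the anaphor but is outside its binding domain → cannot satisfy Principle A.
*the delegates₂* c-commands the anaphor but is outside its binding domain → cannot satisfy Principle A.
*the twins₃* c-commands the anaphor but is outside its binding domain → cannot satisfy Principle A.
*the negotiators₄* c-commands the anaphor within its binding domain → licit binder.

{4}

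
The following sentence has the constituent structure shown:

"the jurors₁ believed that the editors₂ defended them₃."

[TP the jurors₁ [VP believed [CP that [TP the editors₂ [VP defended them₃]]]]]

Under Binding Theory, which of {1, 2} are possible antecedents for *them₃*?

{1}

*them* is a pronoun, so Principle B applies: it must be free in its binding domain.
Binding domain of *them₃*: the embedded TP, whose subject is the editors₂.
*the jurors₁* c-commands the pronoun but from outside its binding domain, and is not c-commanded by it → coindexation permitted.
*the editors₂* c-commands the pronoun within its binding domain → coindexation would violate Principle B.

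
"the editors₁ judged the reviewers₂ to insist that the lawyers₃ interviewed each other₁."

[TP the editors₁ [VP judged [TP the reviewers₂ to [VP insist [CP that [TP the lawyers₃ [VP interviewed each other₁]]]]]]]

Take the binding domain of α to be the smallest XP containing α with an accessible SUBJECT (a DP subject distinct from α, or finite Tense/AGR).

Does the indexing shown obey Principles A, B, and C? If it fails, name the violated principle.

Principle A

The two coindexed NPs are *the editors₁* and *each other₁*.
*each other₁* is an anaphor. Principle A requires it to be bound within its binding domain — the embedded TP, whose subject is the lawyers₃.
Within that domain it is c-commanded by *the lawyers₃*, which does not share its index.
*the editors₁* does c-command the anaphor, but from outside its binding domain.
The anaphor is unbound in its domain → Principle A violation.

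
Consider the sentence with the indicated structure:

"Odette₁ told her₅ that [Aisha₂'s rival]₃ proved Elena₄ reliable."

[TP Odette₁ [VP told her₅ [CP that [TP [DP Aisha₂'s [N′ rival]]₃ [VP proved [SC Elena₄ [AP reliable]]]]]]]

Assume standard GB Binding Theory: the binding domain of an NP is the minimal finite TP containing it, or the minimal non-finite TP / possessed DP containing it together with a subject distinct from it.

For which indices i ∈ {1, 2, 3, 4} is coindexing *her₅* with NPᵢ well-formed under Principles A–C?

none

*her* is a pronoun, so Principle B applies: it must be free in its binding domain.
Binding domain of *her₅*: the matrix TP, whose subject is Odette₁.
*Odette₁* c-commands the pronoun within its binding domain → coindexation would violate Principle B.
*Aisha₂*: the pronoun c-commands this R-expression → coindexation would violate Principle C on *Aisha₂*.
*[Aisha₂'s rival]₃*: the pronoun c-commands this R-expression → coindexation would violate Principle C on *[Aisha₂'s rival]₃*.
*Elena₄*: the pronoun c-commands this R-expression → coindexation would violate Principle C on *Elena₄*.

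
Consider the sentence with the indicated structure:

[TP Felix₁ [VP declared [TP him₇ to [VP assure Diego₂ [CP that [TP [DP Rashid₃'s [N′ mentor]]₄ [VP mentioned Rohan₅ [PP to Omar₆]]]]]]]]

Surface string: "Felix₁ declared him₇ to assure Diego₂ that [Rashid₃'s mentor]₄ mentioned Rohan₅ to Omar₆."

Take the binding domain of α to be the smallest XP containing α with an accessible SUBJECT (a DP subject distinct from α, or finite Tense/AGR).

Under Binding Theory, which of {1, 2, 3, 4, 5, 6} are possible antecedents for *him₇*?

*him* is a pronoun, so Principle B applies: it must be free in its binding domain.
Binding domain of *him₇*: the matrix TP, whose subject is Felix₁.
*Felix₁* c-commands the pronoun within its binding domain → coindexation would violate Principle B.
*Diego₂*: the pronoun c-commands this R-expression → coindexation would violate Principle C on *Diego₂*.
*Rashid₃*: the pronoun c-commands this R-expression → coindexation would violate Principle C on *Rashid₃*.
*[Rashid₃'s mentor]₄*: the pronoun c-commands this R-expression → coindexation would violate Principle C on *[Rashid₃'s mentor]₄*.
*Rohan₅*: the pronoun c-commands this R-expression → coindexation would violate Principle C on *Rohan₅*.
*Omar₆*: the pronoun c-commands this R-expression → coindexation would violate Principle C on *Omar₆*.

none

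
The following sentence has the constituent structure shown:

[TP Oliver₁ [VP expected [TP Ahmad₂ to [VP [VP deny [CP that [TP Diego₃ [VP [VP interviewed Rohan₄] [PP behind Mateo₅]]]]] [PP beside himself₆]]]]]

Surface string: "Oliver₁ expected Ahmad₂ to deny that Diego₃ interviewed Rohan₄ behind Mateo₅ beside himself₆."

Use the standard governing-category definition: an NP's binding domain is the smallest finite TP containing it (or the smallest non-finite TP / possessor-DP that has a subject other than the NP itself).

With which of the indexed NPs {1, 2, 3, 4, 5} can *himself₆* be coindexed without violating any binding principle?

{2}

*himself* is an anaphor, so Principle A applies: it must be bound in its binding domain.
Binding domain of *himself₆*: the embedded TP, whose subject is Ahmad₂.
*Oliver₁* c-commands the anaphor but is outside its binding domain → cannot satisfy Principle A.
*Ahmad₂* c-commands the anaphor within its binding domain → licit binder.
*Diego₃* does not c-command the anaphor → cannot bind it.
*Rohan₄* does not c-command the anaphor → cannot bind it.
*Mateo₅* does not c-command the anaphor → cannot bind it.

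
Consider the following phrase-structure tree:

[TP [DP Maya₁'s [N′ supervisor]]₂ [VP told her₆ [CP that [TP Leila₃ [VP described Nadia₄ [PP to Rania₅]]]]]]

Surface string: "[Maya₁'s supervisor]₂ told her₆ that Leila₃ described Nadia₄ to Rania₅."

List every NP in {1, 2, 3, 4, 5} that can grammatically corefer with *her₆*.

*her* is a pronoun, so Principle B applies: it must be free in its binding domain.
Binding domain of *her₆*: the matrix TP, whose subject is [Maya₁'s supervisor]₂.
*Maya₁* and the pronoun do not c-command one another → neither Principle B nor Principle C is at stake; coindexation permitted.
*[Maya₁'s supervisor]₂* c-commands the pronoun within its binding domain → coindexation would violate Principle B.
*Leila₃*: the pronoun c-commands this R-expression → coindexation would violate Principle C on *Leila₃*.
*Nadia₄*: the pronoun c-commands this R-expression → coindexation would violate Principle C on *Nadia₄*.
*Rania₅*: the pronoun c-commands this R-expression → coindexation would violate Principle C on *Rania₅*.

{1}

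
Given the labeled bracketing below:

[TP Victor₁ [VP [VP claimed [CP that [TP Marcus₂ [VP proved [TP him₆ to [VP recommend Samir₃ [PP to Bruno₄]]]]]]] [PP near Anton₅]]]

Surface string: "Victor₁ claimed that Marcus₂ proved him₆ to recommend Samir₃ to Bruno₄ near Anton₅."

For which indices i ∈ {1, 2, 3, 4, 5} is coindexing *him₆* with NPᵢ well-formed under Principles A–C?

*him* is a pronoun, so Principle B applies: it must be free in its binding domain.
Binding domain of *him₆*: the embedded TP, whose subject is Marcus₂.
*Victor₁* c-commands the pronoun but from outside its binding domain, and is not c-commanded by it → coindexation permitted.
*Marcus₂* c-commands the pronoun within its binding domain → coindexation would violate Principle B.
*Samir₃*: the pronoun c-commands this R-expression → coindexation would violate Principle C on *Samir₃*.
*Bruno₄*: the pronoun c-commands this R-expression → coindexation would violate Principle C on *Bruno₄*.
*Anton₅* and the pronoun do not c-command one another → neither Principle B nor Principle C is at stake; coindexation permitted.

{1, 5}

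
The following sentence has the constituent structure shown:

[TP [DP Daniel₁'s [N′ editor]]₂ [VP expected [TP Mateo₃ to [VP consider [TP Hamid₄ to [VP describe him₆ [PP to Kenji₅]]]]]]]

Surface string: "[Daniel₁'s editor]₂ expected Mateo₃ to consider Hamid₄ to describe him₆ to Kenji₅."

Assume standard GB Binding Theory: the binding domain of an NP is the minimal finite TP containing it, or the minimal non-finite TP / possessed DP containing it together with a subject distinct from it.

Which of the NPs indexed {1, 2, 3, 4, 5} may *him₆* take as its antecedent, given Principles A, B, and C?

*him* is a pronoun, so Principle B applies: it must be free in its binding domain.
Binding domain of *him₆*: the embedded TP, whose subject is Hamid₄.
*Daniel₁* and the pronoun do not c-command one another → neither Principle B nor Principle C is at stake; coindexation permitted.
*[Daniel₁'s editor]₂* c-commands the pronoun but from outside its binding domain, and is not c-commanded by it → coindexation permitted.
*Mateo₃* c-commands the pronoun but from outside its binding domain, and is not c-commanded by it → coindexation permitted.
*Hamid₄* c-commands the pronoun within its binding domain → coindexation would violate Principle B.
*Kenji₅*: the pronoun c-commands this R-expression → coindexation would violate Principle C on *Kenji₅*.

{1, 2, 3}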